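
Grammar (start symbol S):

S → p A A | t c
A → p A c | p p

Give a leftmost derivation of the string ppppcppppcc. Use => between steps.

S => pAA   [S → p A A]
pAA => ppAcA   [A → p A c]
ppAcA => ppppcA   [A → p p]
ppppcA => ppppcpAc   [A → p A c]
ppppcpAc => ppppcppAcc   [A → p A c]
ppppcppAcc => ppppcppppcc   [A → p p]

S=>pAA=>ppAcA=>ppppcA=>ppppcpAc=>ppppcppAcc=>ppppcppppcc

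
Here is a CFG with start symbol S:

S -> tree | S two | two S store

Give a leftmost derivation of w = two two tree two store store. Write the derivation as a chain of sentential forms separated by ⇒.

S ⇒ two S store   [S -> two S store]
two S store ⇒ two two S store store   [S -> two S store]
two two S store store ⇒ two two S two store store   [S -> S two]
two two S two store store ⇒ two two tree two store store   [S -> tree]

S ⇒ two S store ⇒ two two S store store ⇒ two two S two store store ⇒ two two tree two store store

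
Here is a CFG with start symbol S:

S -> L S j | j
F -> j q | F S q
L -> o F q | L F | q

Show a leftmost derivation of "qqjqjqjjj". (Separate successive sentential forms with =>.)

S => LSj => qSj => qLSjj => qLFSjj => qLFFSjj => qqFFSjj => qqjqFSjj => qqjqjqSjj => qqjqjqjjj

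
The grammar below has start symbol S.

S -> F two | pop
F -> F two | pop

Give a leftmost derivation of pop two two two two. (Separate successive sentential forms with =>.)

S => F two => F two two => F two two two => F two two two two => pop two two two two

S => F two   [S -> F two]
F two => F two two   [F -> F two]
F two two => F two two two   [F -> F two]
F two two two => F two two two two   [F -> F two]
F two two two two => pop two two two two   [F -> pop]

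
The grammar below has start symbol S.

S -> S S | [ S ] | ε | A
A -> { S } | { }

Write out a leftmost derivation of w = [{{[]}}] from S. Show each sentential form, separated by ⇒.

S ⇒ [S] ⇒ [A] ⇒ [{S}] ⇒ [{A}] ⇒ [{{S}}] ⇒ [{{SS}}] ⇒ [{{[S]S}}] ⇒ [{{[]S}}] ⇒ [{{[]}}]

S ⇒ [S]   [S -> [ S ]]
[S] ⇒ [A]   [S -> A]
[A] ⇒ [{S}]   [A -> { S }]
[{S}] ⇒ [{A}]   [S -> A]
[{A}] ⇒ [{{S}}]   [A -> { S }]
[{{S}}] ⇒ [{{SS}}]   [S -> S S]
[{{SS}}] ⇒ [{{[S]S}}]   [S -> [ S ]]
[{{[S]S}}] ⇒ [{{[]S}}]   [S -> ε]
[{{[]S}}] ⇒ [{{[]}}]   [S -> ε]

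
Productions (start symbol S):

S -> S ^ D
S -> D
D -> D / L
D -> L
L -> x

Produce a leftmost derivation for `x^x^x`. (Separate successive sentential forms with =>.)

S => S^D => S^D^D => D^D^D => L^D^D => x^D^D => x^L^D => x^x^D => x^x^L => x^x^x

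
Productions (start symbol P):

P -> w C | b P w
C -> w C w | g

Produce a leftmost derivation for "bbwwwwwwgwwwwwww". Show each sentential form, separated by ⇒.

P ⇒ bPw ⇒ bbPww ⇒ bbwCww ⇒ bbwwCwww ⇒ bbwwwCwwww ⇒ bbwwwwCwwwww ⇒ bbwwwwwCwwwwww ⇒ bbwwwwwwCwwwwwww ⇒ bbwwwwwwgwwwwwww

P ⇒ bPw   [P -> b P w]
bPw ⇒ bbPww   [P -> b P w]
bbPww ⇒ bbwCww   [P -> w C]
bbwCww ⇒ bbwwCwww   [C -> w C w]
bbwwCwww ⇒ bbwwwCwwww   [C -> w C w]
bbwwwCwwww ⇒ bbwwwwCwwwww   [C -> w C w]
bbwwwwCwwwww ⇒ bbwwwwwCwwwwww   [C -> w C w]
bbwwwwwCwwwwww ⇒ bbwwwwwwCwwwwwww   [C -> w C w]
bbwwwwwwCwwwwwww ⇒ bbwwwwwwgwwwwwww   [C -> g]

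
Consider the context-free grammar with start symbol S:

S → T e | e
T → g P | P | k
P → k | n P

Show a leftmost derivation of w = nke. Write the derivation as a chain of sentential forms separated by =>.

S => Te => Pe => nPe => nke

S => Te   [S → T e]
Te => Pe   [T → P]
Pe => nPe   [P → n P]
nPe => nke   [P → k]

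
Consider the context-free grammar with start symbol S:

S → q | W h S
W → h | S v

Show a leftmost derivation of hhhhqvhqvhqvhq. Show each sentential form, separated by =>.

S => WhS   [S → W h S]
WhS => SvhS   [W → S v]
SvhS => WhSvhS   [S → W h S]
WhSvhS => SvhSvhS   [W → S v]
SvhSvhS => WhSvhSvhS   [S → W h S]
WhSvhSvhS => SvhSvhSvhS   [W → S v]
SvhSvhSvhS => WhSvhSvhSvhS   [S → W h S]
WhSvhSvhSvhS => hhSvhSvhSvhS   [W → h]
hhSvhSvhSvhS => hhWhSvhSvhSvhS   [S → W h S]
hhWhSvhSvhSvhS => hhhhSvhSvhSvhS   [W → h]
hhhhSvhSvhSvhS => hhhhqvhSvhSvhS   [S → q]
hhhhqvhSvhSvhS => hhhhqvhqvhSvhS   [S → q]
hhhhqvhqvhSvhS => hhhhqvhqvhqvhS   [S → q]
hhhhqvhqvhqvhS => hhhhqvhqvhqvhq   [S → q]

S=>WhS=>SvhS=>WhSvhS=>SvhSvhS=>WhSvhSvhS=>SvhSvhSvhS=>WhSvhSvhSvhS=>hhSvhSvhSvhS=>hhWhSvhSvhSvhS=>hhhhSvhSvhSvhS=>hhhhqvhSvhSvhS=>hhhhqvhqvhSvhS=>hhhhqvhqvhqvhS=>hhhhqvhqvhqvhq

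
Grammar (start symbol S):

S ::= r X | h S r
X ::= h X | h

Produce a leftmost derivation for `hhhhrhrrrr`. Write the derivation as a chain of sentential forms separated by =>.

S=>hSr=>hhSrr=>hhhSrrr=>hhhhSrrrr=>hhhhrXrrrr=>hhhhrhrrrr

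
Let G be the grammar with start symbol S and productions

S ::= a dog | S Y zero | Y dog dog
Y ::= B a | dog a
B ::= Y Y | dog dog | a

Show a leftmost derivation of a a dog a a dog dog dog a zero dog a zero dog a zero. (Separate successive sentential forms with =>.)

S => S Y zero => S Y zero Y zero => S Y zero Y zero Y zero => Y dog dog Y zero Y zero Y zero => B a dog dog Y zero Y zero Y zero => Y Y a dog dog Y zero Y zero Y zero => B a Y a dog dog Y zero Y zero Y zero => a a Y a dog dog Y zero Y zero Y zero => a a dog a a dog dog Y zero Y zero Y zero => a a dog a a dog dog dog a zero Y zero Y zero => a a dog a a dog dog dog a zero dog a zero Y zero => a a dog a a dog dog dog a zero dog a zero dog a zero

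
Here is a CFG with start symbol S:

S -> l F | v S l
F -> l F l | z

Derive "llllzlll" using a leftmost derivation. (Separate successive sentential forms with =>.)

S=>lF=>llFl=>lllFll=>llllFlll=>llllzlll

S => lF   [S -> l F]
lF => llFl   [F -> l F l]
llFl => lllFll   [F -> l F l]
lllFll => llllFlll   [F -> l F l]
llllFlll => llllzlll   [F -> z]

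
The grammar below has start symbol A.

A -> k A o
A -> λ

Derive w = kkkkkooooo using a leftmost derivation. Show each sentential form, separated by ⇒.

A ⇒ kAo   [A -> k A o]
kAo ⇒ kkAoo   [A -> k A o]
kkAoo ⇒ kkkAooo   [A -> k A o]
kkkAooo ⇒ kkkkAoooo   [A -> k A o]
kkkkAoooo ⇒ kkkkkAooooo   [A -> k A o]
kkkkkAooooo ⇒ kkkkkooooo   [A -> λ]

A ⇒ kAo ⇒ kkAoo ⇒ kkkAooo ⇒ kkkkAoooo ⇒ kkkkkAooooo ⇒ kkkkkooooo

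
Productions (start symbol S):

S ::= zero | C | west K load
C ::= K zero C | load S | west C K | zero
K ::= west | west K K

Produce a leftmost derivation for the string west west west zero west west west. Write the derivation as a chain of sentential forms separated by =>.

S => C => west C K => west west C K K => west west west C K K K => west west west zero K K K => west west west zero west K K => west west west zero west west K => west west west zero west west west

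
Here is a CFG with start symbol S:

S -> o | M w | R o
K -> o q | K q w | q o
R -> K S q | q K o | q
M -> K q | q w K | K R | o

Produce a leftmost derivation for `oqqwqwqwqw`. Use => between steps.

S => Mw => Kqw => Kqwqw => Kqwqwqw => Kqwqwqwqw => oqqwqwqwqw

S => Mw   [S -> M w]
Mw => Kqw   [M -> K q]
Kqw => Kqwqw   [K -> K q w]
Kqwqw => Kqwqwqw   [K -> K q w]
Kqwqwqw => Kqwqwqwqw   [K -> K q w]
Kqwqwqwqw => oqqwqwqwqw   [K -> o q]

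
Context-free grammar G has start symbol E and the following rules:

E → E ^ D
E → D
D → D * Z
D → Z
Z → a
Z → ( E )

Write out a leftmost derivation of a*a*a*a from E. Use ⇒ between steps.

E⇒D⇒D*Z⇒D*Z*Z⇒D*Z*Z*Z⇒Z*Z*Z*Z⇒a*Z*Z*Z⇒a*a*Z*Z⇒a*a*a*Z⇒a*a*a*a

E ⇒ D   [E → D]
D ⇒ D*Z   [D → D * Z]
D*Z ⇒ D*Z*Z   [D → D * Z]
D*Z*Z ⇒ D*Z*Z*Z   [D → D * Z]
D*Z*Z*Z ⇒ Z*Z*Z*Z   [D → Z]
Z*Z*Z*Z ⇒ a*Z*Z*Z   [Z → a]
a*Z*Z*Z ⇒ a*a*Z*Z   [Z → a]
a*a*Z*Z ⇒ a*a*a*Z   [Z → a]
a*a*a*Z ⇒ a*a*a*a   [Z → a]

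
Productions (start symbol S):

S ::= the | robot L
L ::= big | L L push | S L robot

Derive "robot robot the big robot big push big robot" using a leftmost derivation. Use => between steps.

S => robot L => robot S L robot => robot robot L L robot => robot robot L L push L robot => robot robot S L robot L push L robot => robot robot the L robot L push L robot => robot robot the big robot L push L robot => robot robot the big robot big push L robot => robot robot the big robot big push big robot

S => robot L   [S ::= robot L]
robot L => robot S L robot   [L ::= S L robot]
robot S L robot => robot robot L L robot   [S ::= robot L]
robot robot L L robot => robot robot L L push L robot   [L ::= L L push]
robot robot L L push L robot => robot robot S L robot L push L robot   [L ::= S L robot]
robot robot S L robot L push L robot => robot robot the L robot L push L robot   [S ::= the]
robot robot the L robot L push L robot => robot robot the big robot L push L robot   [L ::= big]
robot robot the big robot L push L robot => robot robot the big robot big push L robot   [L ::= big]
robot robot the big robot big push L robot => robot robot the big robot big push big robot   [L ::= big]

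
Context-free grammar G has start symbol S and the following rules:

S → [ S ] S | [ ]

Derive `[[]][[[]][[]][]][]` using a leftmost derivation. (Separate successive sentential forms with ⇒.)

S ⇒ [S]S ⇒ [[]]S ⇒ [[]][S]S ⇒ [[]][[S]S]S ⇒ [[]][[[]]S]S ⇒ [[]][[[]][S]S]S ⇒ [[]][[[]][[]]S]S ⇒ [[]][[[]][[]][]]S ⇒ [[]][[[]][[]][]][]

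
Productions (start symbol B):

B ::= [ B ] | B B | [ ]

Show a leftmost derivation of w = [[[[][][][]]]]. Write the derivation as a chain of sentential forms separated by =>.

B => [B]   [B ::= [ B ]]
[B] => [[B]]   [B ::= [ B ]]
[[B]] => [[[B]]]   [B ::= [ B ]]
[[[B]]] => [[[BB]]]   [B ::= B B]
[[[BB]]] => [[[BBB]]]   [B ::= B B]
[[[BBB]]] => [[[BBBB]]]   [B ::= B B]
[[[BBBB]]] => [[[[]BBB]]]   [B ::= [ ]]
[[[[]BBB]]] => [[[[][]BB]]]   [B ::= [ ]]
[[[[][]BB]]] => [[[[][][]B]]]   [B ::= [ ]]
[[[[][][]B]]] => [[[[][][][]]]]   [B ::= [ ]]

B => [B] => [[B]] => [[[B]]] => [[[BB]]] => [[[BBB]]] => [[[BBBB]]] => [[[[]BBB]]] => [[[[][]BB]]] => [[[[][][]B]]] => [[[[][][][]]]]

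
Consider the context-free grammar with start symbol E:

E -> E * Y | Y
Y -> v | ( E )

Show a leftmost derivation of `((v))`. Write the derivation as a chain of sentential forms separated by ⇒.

E⇒Y⇒(E)⇒(Y)⇒((E))⇒((Y))⇒((v))

E ⇒ Y   [E -> Y]
Y ⇒ (E)   [Y -> ( E )]
(E) ⇒ (Y)   [E -> Y]
(Y) ⇒ ((E))   [Y -> ( E )]
((E)) ⇒ ((Y))   [E -> Y]
((Y)) ⇒ ((v))   [Y -> v]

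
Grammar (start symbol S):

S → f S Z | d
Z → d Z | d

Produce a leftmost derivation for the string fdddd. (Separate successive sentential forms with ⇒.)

S ⇒ fSZ ⇒ fdZ ⇒ fddZ ⇒ fdddZ ⇒ fdddd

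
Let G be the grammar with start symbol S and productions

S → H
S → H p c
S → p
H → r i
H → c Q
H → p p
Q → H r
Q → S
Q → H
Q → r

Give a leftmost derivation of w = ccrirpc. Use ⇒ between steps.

S ⇒ Hpc ⇒ cQpc ⇒ cHrpc ⇒ ccQrpc ⇒ ccHrpc ⇒ ccrirpc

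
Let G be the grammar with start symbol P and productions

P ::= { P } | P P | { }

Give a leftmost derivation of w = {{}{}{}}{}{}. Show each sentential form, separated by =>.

P => PP => PPP => {P}PP => {PP}PP => {PPP}PP => {{}PP}PP => {{}{}P}PP => {{}{}{}}PP => {{}{}{}}{}P => {{}{}{}}{}{}

P => PP   [P ::= P P]
PP => PPP   [P ::= P P]
PPP => {P}PP   [P ::= { P }]
{P}PP => {PP}PP   [P ::= P P]
{PP}PP => {PPP}PP   [P ::= P P]
{PPP}PP => {{}PP}PP   [P ::= { }]
{{}PP}PP => {{}{}P}PP   [P ::= { }]
{{}{}P}PP => {{}{}{}}PP   [P ::= { }]
{{}{}{}}PP => {{}{}{}}{}P   [P ::= { }]
{{}{}{}}{}P => {{}{}{}}{}{}   [P ::= { }]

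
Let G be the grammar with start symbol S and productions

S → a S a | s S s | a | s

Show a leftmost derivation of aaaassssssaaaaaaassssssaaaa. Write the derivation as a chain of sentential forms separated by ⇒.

S ⇒ aSa ⇒ aaSaa ⇒ aaaSaaa ⇒ aaaaSaaaa ⇒ aaaasSsaaaa ⇒ aaaassSssaaaa ⇒ aaaasssSsssaaaa ⇒ aaaassssSssssaaaa ⇒ aaaasssssSsssssaaaa ⇒ aaaassssssSssssssaaaa ⇒ aaaassssssaSassssssaaaa ⇒ aaaassssssaaSaassssssaaaa ⇒ aaaassssssaaaSaaassssssaaaa ⇒ aaaassssssaaaaaaassssssaaaa

S ⇒ aSa   [S → a S a]
aSa ⇒ aaSaa   [S → a S a]
aaSaa ⇒ aaaSaaa   [S → a S a]
aaaSaaa ⇒ aaaaSaaaa   [S → a S a]
aaaaSaaaa ⇒ aaaasSsaaaa   [S → s S s]
aaaasSsaaaa ⇒ aaaassSssaaaa   [S → s S s]
aaaassSssaaaa ⇒ aaaasssSsssaaaa   [S → s S s]
aaaasssSsssaaaa ⇒ aaaassssSssssaaaa   [S → s S s]
aaaassssSssssaaaa ⇒ aaaasssssSsssssaaaa   [S → s S s]
aaaasssssSsssssaaaa ⇒ aaaassssssSssssssaaaa   [S → s S s]
aaaassssssSssssssaaaa ⇒ aaaassssssaSassssssaaaa   [S → a S a]
aaaassssssaSassssssaaaa ⇒ aaaassssssaaSaassssssaaaa   [S → a S a]
aaaassssssaaSaassssssaaaa ⇒ aaaassssssaaaSaaassssssaaaa   [S → a S a]
aaaassssssaaaSaaassssssaaaa ⇒ aaaassssssaaaaaaassssssaaaa   [S → a]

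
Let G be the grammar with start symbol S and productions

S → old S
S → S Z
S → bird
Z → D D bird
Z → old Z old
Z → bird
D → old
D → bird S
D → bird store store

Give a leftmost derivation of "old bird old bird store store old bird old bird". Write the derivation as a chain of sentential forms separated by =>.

S => S Z => S Z Z => old S Z Z => old bird Z Z => old bird old Z old Z => old bird old D D bird old Z => old bird old bird store store D bird old Z => old bird old bird store store old bird old Z => old bird old bird store store old bird old bird

S => S Z   [S → S Z]
S Z => S Z Z   [S → S Z]
S Z Z => old S Z Z   [S → old S]
old S Z Z => old bird Z Z   [S → bird]
old bird Z Z => old bird old Z old Z   [Z → old Z old]
old bird old Z old Z => old bird old D D bird old Z   [Z → D D bird]
old bird old D D bird old Z => old bird old bird store store D bird old Z   [D → bird store store]
old bird old bird store store D bird old Z => old bird old bird store store old bird old Z   [D → old]
old bird old bird store store old bird old Z => old bird old bird store store old bird old bird   [Z → bird]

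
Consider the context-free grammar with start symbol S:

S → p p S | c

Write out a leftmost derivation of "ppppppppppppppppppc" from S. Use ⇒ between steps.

S⇒ppS⇒ppppS⇒ppppppS⇒ppppppppS⇒ppppppppppS⇒ppppppppppppS⇒ppppppppppppppS⇒ppppppppppppppppS⇒ppppppppppppppppppS⇒ppppppppppppppppppc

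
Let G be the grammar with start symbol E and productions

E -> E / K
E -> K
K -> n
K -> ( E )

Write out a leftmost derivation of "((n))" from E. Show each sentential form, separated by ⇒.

E⇒K⇒(E)⇒(K)⇒((E))⇒((K))⇒((n))

E ⇒ K   [E -> K]
K ⇒ (E)   [K -> ( E )]
(E) ⇒ (K)   [E -> K]
(K) ⇒ ((E))   [K -> ( E )]
((E)) ⇒ ((K))   [E -> K]
((K)) ⇒ ((n))   [K -> n]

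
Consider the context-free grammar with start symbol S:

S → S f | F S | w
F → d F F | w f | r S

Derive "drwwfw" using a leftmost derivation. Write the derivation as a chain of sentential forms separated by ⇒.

S⇒FS⇒dFFS⇒drSFS⇒drwFS⇒drwwfS⇒drwwfw

S ⇒ FS   [S → F S]
FS ⇒ dFFS   [F → d F F]
dFFS ⇒ drSFS   [F → r S]
drSFS ⇒ drwFS   [S → w]
drwFS ⇒ drwwfS   [F → w f]
drwwfS ⇒ drwwfw   [S → w]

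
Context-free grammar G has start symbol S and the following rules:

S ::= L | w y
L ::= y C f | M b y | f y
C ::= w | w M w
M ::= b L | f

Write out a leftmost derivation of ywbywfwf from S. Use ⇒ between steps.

S⇒L⇒yCf⇒ywMwf⇒ywbLwf⇒ywbyCfwf⇒ywbywfwf

S ⇒ L   [S ::= L]
L ⇒ yCf   [L ::= y C f]
yCf ⇒ ywMwf   [C ::= w M w]
ywMwf ⇒ ywbLwf   [M ::= b L]
ywbLwf ⇒ ywbyCfwf   [L ::= y C f]
ywbyCfwf ⇒ ywbywfwf   [C ::= w]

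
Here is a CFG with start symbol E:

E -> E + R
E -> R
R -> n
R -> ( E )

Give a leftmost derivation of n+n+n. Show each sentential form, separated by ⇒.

E ⇒ E+R ⇒ E+R+R ⇒ R+R+R ⇒ n+R+R ⇒ n+n+R ⇒ n+n+n

E ⇒ E+R   [E -> E + R]
E+R ⇒ E+R+R   [E -> E + R]
E+R+R ⇒ R+R+R   [E -> R]
R+R+R ⇒ n+R+R   [R -> n]
n+R+R ⇒ n+n+R   [R -> n]
n+n+R ⇒ n+n+n   [R -> n]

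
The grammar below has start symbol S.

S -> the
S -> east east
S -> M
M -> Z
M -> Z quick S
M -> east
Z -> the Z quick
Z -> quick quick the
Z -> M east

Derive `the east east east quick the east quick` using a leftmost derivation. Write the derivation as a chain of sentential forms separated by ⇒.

S ⇒ M   [S -> M]
M ⇒ Z   [M -> Z]
Z ⇒ the Z quick   [Z -> the Z quick]
the Z quick ⇒ the M east quick   [Z -> M east]
the M east quick ⇒ the Z quick S east quick   [M -> Z quick S]
the Z quick S east quick ⇒ the M east quick S east quick   [Z -> M east]
the M east quick S east quick ⇒ the Z east quick S east quick   [M -> Z]
the Z east quick S east quick ⇒ the M east east quick S east quick   [Z -> M east]
the M east east quick S east quick ⇒ the east east east quick S east quick   [M -> east]
the east east east quick S east quick ⇒ the east east east quick the east quick   [S -> the]

S ⇒ M ⇒ Z ⇒ the Z quick ⇒ the M east quick ⇒ the Z quick S east quick ⇒ the M east quick S east quick ⇒ the Z east quick S east quick ⇒ the M east east quick S east quick ⇒ the east east east quick S east quick ⇒ the east east east quick the east quick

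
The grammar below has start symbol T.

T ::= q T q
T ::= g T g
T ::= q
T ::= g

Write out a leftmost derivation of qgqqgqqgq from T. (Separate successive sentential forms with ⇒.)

T⇒qTq⇒qgTgq⇒qgqTqgq⇒qgqqTqqgq⇒qgqqgqqgq

T ⇒ qTq   [T ::= q T q]
qTq ⇒ qgTgq   [T ::= g T g]
qgTgq ⇒ qgqTqgq   [T ::= q T q]
qgqTqgq ⇒ qgqqTqqgq   [T ::= q T q]
qgqqTqqgq ⇒ qgqqgqqgq   [T ::= g]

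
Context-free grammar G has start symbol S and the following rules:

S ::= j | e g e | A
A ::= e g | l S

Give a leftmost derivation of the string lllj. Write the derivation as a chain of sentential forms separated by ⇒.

S⇒A⇒lS⇒lA⇒llS⇒llA⇒lllS⇒lllj

S ⇒ A   [S ::= A]
A ⇒ lS   [A ::= l S]
lS ⇒ lA   [S ::= A]
lA ⇒ llS   [A ::= l S]
llS ⇒ llA   [S ::= A]
llA ⇒ lllS   [A ::= l S]
lllS ⇒ lllj   [S ::= j]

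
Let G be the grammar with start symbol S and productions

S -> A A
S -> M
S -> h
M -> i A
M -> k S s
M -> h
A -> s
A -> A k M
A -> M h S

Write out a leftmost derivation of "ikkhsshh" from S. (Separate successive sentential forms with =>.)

S => M   [S -> M]
M => iA   [M -> i A]
iA => iMhS   [A -> M h S]
iMhS => ikSshS   [M -> k S s]
ikSshS => ikMshS   [S -> M]
ikMshS => ikkSsshS   [M -> k S s]
ikkSsshS => ikkhsshS   [S -> h]
ikkhsshS => ikkhsshM   [S -> M]
ikkhsshM => ikkhsshh   [M -> h]

S => M => iA => iMhS => ikSshS => ikMshS => ikkSsshS => ikkhsshS => ikkhsshM => ikkhsshh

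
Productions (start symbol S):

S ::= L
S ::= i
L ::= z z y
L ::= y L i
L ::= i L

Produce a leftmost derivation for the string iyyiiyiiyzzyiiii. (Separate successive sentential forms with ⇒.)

S ⇒ L ⇒ iL ⇒ iyLi ⇒ iyyLii ⇒ iyyiLii ⇒ iyyiiLii ⇒ iyyiiyLiii ⇒ iyyiiyiLiii ⇒ iyyiiyiiLiii ⇒ iyyiiyiiyLiiii ⇒ iyyiiyiiyzzyiiii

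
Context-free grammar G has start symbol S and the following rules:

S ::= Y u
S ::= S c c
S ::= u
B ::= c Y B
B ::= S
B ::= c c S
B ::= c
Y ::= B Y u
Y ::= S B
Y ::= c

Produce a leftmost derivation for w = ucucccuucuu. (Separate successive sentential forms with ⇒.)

S ⇒ Yu ⇒ BYuu ⇒ SYuu ⇒ uYuu ⇒ uSBuu ⇒ uYuBuu ⇒ uBYuuBuu ⇒ ucYBYuuBuu ⇒ ucSBBYuuBuu ⇒ ucuBBYuuBuu ⇒ ucucBYuuBuu ⇒ ucuccYuuBuu ⇒ ucucccuuBuu ⇒ ucucccuucuu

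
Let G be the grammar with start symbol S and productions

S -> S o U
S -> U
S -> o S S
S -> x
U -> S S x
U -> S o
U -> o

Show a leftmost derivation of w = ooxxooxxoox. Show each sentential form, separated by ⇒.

S ⇒ oSS ⇒ oSoUS ⇒ oUoUS ⇒ oSSxoUS ⇒ oSoUSxoUS ⇒ ooSSoUSxoUS ⇒ ooxSoUSxoUS ⇒ ooxxoUSxoUS ⇒ ooxxooSxoUS ⇒ ooxxooxxoUS ⇒ ooxxooxxooS ⇒ ooxxooxxoox

S ⇒ oSS   [S -> o S S]
oSS ⇒ oSoUS   [S -> S o U]
oSoUS ⇒ oUoUS   [S -> U]
oUoUS ⇒ oSSxoUS   [U -> S S x]
oSSxoUS ⇒ oSoUSxoUS   [S -> S o U]
oSoUSxoUS ⇒ ooSSoUSxoUS   [S -> o S S]
ooSSoUSxoUS ⇒ ooxSoUSxoUS   [S -> x]
ooxSoUSxoUS ⇒ ooxxoUSxoUS   [S -> x]
ooxxoUSxoUS ⇒ ooxxooSxoUS   [U -> o]
ooxxooSxoUS ⇒ ooxxooxxoUS   [S -> x]
ooxxooxxoUS ⇒ ooxxooxxooS   [U -> o]
ooxxooxxooS ⇒ ooxxooxxoox   [S -> x]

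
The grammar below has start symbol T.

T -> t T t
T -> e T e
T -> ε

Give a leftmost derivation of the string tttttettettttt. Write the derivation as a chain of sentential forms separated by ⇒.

T ⇒ tTt ⇒ ttTtt ⇒ tttTttt ⇒ ttttTtttt ⇒ tttttTttttt ⇒ ttttteTettttt ⇒ tttttetTtettttt ⇒ tttttettettttt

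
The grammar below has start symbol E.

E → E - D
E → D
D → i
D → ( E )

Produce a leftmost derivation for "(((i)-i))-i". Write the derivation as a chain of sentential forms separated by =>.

E => E-D => D-D => (E)-D => (D)-D => ((E))-D => ((E-D))-D => ((D-D))-D => (((E)-D))-D => (((D)-D))-D => (((i)-D))-D => (((i)-i))-D => (((i)-i))-i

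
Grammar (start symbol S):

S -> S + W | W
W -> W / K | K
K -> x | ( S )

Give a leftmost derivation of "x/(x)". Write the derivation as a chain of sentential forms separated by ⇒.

S⇒W⇒W/K⇒K/K⇒x/K⇒x/(S)⇒x/(W)⇒x/(K)⇒x/(x)

S ⇒ W   [S -> W]
W ⇒ W/K   [W -> W / K]
W/K ⇒ K/K   [W -> K]
K/K ⇒ x/K   [K -> x]
x/K ⇒ x/(S)   [K -> ( S )]
x/(S) ⇒ x/(W)   [S -> W]
x/(W) ⇒ x/(K)   [W -> K]
x/(K) ⇒ x/(x)   [K -> x]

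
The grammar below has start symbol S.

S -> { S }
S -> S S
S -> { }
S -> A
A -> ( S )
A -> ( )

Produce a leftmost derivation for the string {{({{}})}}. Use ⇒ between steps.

S⇒{S}⇒{{S}}⇒{{A}}⇒{{(S)}}⇒{{({S})}}⇒{{({{}})}}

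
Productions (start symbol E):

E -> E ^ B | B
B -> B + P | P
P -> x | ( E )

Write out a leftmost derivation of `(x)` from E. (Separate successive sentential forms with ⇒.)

E⇒B⇒P⇒(E)⇒(B)⇒(P)⇒(x)

E ⇒ B   [E -> B]
B ⇒ P   [B -> P]
P ⇒ (E)   [P -> ( E )]
(E) ⇒ (B)   [E -> B]
(B) ⇒ (P)   [B -> P]
(P) ⇒ (x)   [P -> x]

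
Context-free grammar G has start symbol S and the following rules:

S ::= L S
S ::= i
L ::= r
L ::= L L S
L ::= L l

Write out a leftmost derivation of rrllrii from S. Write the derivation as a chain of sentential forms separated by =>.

S => LS => rS => rLS => rLLSS => rLlLSS => rLllLSS => rrllLSS => rrllrSS => rrllriS => rrllrii

S => LS   [S ::= L S]
LS => rS   [L ::= r]
rS => rLS   [S ::= L S]
rLS => rLLSS   [L ::= L L S]
rLLSS => rLlLSS   [L ::= L l]
rLlLSS => rLllLSS   [L ::= L l]
rLllLSS => rrllLSS   [L ::= r]
rrllLSS => rrllrSS   [L ::= r]
rrllrSS => rrllriS   [S ::= i]
rrllriS => rrllrii   [S ::= i]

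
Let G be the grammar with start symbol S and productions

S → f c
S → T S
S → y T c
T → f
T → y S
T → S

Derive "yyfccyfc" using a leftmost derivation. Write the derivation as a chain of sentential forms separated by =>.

S => TS => SS => yTcS => yScS => yyTccS => yyfccS => yyfccyTc => yyfccyfc

S => TS   [S → T S]
TS => SS   [T → S]
SS => yTcS   [S → y T c]
yTcS => yScS   [T → S]
yScS => yyTccS   [S → y T c]
yyTccS => yyfccS   [T → f]
yyfccS => yyfccyTc   [S → y T c]
yyfccyTc => yyfccyfc   [T → f]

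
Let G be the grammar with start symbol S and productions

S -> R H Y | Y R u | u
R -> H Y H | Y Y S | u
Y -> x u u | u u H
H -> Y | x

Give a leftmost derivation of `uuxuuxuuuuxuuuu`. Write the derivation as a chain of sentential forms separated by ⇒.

S ⇒ YRu   [S -> Y R u]
YRu ⇒ uuHRu   [Y -> u u H]
uuHRu ⇒ uuxRu   [H -> x]
uuxRu ⇒ uuxYYSu   [R -> Y Y S]
uuxYYSu ⇒ uuxuuHYSu   [Y -> u u H]
uuxuuHYSu ⇒ uuxuuxYSu   [H -> x]
uuxuuxYSu ⇒ uuxuuxuuHSu   [Y -> u u H]
uuxuuxuuHSu ⇒ uuxuuxuuYSu   [H -> Y]
uuxuuxuuYSu ⇒ uuxuuxuuuuHSu   [Y -> u u H]
uuxuuxuuuuHSu ⇒ uuxuuxuuuuYSu   [H -> Y]
uuxuuxuuuuYSu ⇒ uuxuuxuuuuxuuSu   [Y -> x u u]
uuxuuxuuuuxuuSu ⇒ uuxuuxuuuuxuuuu   [S -> u]

S⇒YRu⇒uuHRu⇒uuxRu⇒uuxYYSu⇒uuxuuHYSu⇒uuxuuxYSu⇒uuxuuxuuHSu⇒uuxuuxuuYSu⇒uuxuuxuuuuHSu⇒uuxuuxuuuuYSu⇒uuxuuxuuuuxuuSu⇒uuxuuxuuuuxuuuu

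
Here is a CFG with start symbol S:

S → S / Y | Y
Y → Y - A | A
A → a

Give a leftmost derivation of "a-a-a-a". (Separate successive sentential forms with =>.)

S => Y => Y-A => Y-A-A => Y-A-A-A => A-A-A-A => a-A-A-A => a-a-A-A => a-a-a-A => a-a-a-a

S => Y   [S → Y]
Y => Y-A   [Y → Y - A]
Y-A => Y-A-A   [Y → Y - A]
Y-A-A => Y-A-A-A   [Y → Y - A]
Y-A-A-A => A-A-A-A   [Y → A]
A-A-A-A => a-A-A-A   [A → a]
a-A-A-A => a-a-A-A   [A → a]
a-a-A-A => a-a-a-A   [A → a]
a-a-a-A => a-a-a-a   [A → a]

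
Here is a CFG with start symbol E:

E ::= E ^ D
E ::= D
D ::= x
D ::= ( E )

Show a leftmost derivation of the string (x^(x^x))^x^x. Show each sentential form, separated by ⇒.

E ⇒ E^D   [E ::= E ^ D]
E^D ⇒ E^D^D   [E ::= E ^ D]
E^D^D ⇒ D^D^D   [E ::= D]
D^D^D ⇒ (E)^D^D   [D ::= ( E )]
(E)^D^D ⇒ (E^D)^D^D   [E ::= E ^ D]
(E^D)^D^D ⇒ (D^D)^D^D   [E ::= D]
(D^D)^D^D ⇒ (x^D)^D^D   [D ::= x]
(x^D)^D^D ⇒ (x^(E))^D^D   [D ::= ( E )]
(x^(E))^D^D ⇒ (x^(E^D))^D^D   [E ::= E ^ D]
(x^(E^D))^D^D ⇒ (x^(D^D))^D^D   [E ::= D]
(x^(D^D))^D^D ⇒ (x^(x^D))^D^D   [D ::= x]
(x^(x^D))^D^D ⇒ (x^(x^x))^D^D   [D ::= x]
(x^(x^x))^D^D ⇒ (x^(x^x))^x^D   [D ::= x]
(x^(x^x))^x^D ⇒ (x^(x^x))^x^x   [D ::= x]

E⇒E^D⇒E^D^D⇒D^D^D⇒(E)^D^D⇒(E^D)^D^D⇒(D^D)^D^D⇒(x^D)^D^D⇒(x^(E))^D^D⇒(x^(E^D))^D^D⇒(x^(D^D))^D^D⇒(x^(x^D))^D^D⇒(x^(x^x))^D^D⇒(x^(x^x))^x^D⇒(x^(x^x))^x^x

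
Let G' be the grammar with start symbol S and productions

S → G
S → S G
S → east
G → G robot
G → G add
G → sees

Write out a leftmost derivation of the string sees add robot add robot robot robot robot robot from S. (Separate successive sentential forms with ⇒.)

S ⇒ G ⇒ G robot ⇒ G robot robot ⇒ G robot robot robot ⇒ G robot robot robot robot ⇒ G robot robot robot robot robot ⇒ G add robot robot robot robot robot ⇒ G robot add robot robot robot robot robot ⇒ G add robot add robot robot robot robot robot ⇒ sees add robot add robot robot robot robot robot

S ⇒ G   [S → G]
G ⇒ G robot   [G → G robot]
G robot ⇒ G robot robot   [G → G robot]
G robot robot ⇒ G robot robot robot   [G → G robot]
G robot robot robot ⇒ G robot robot robot robot   [G → G robot]
G robot robot robot robot ⇒ G robot robot robot robot robot   [G → G robot]
G robot robot robot robot robot ⇒ G add robot robot robot robot robot   [G → G add]
G add robot robot robot robot robot ⇒ G robot add robot robot robot robot robot   [G → G robot]
G robot add robot robot robot robot robot ⇒ G add robot add robot robot robot robot robot   [G → G add]
G add robot add robot robot robot robot robot ⇒ sees add robot add robot robot robot robot robot   [G → sees]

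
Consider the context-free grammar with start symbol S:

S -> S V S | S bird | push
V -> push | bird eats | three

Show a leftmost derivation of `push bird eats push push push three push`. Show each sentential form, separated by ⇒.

S ⇒ S V S ⇒ S V S V S ⇒ S V S V S V S ⇒ push V S V S V S ⇒ push bird eats S V S V S ⇒ push bird eats push V S V S ⇒ push bird eats push push S V S ⇒ push bird eats push push push V S ⇒ push bird eats push push push three S ⇒ push bird eats push push push three push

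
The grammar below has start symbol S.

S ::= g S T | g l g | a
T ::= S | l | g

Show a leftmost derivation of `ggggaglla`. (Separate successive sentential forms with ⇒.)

S ⇒ gST ⇒ ggSTT ⇒ gggSTTT ⇒ ggggSTTTT ⇒ ggggaTTTT ⇒ ggggagTTT ⇒ ggggaglTT ⇒ ggggagllT ⇒ ggggagllS ⇒ ggggaglla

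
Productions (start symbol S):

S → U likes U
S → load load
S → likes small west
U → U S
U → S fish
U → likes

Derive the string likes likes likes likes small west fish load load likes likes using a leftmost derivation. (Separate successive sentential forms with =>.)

S => U likes U => U S likes U => U S S likes U => likes S S likes U => likes U likes U S likes U => likes likes likes U S likes U => likes likes likes S fish S likes U => likes likes likes likes small west fish S likes U => likes likes likes likes small west fish load load likes U => likes likes likes likes small west fish load load likes likes

S => U likes U   [S → U likes U]
U likes U => U S likes U   [U → U S]
U S likes U => U S S likes U   [U → U S]
U S S likes U => likes S S likes U   [U → likes]
likes S S likes U => likes U likes U S likes U   [S → U likes U]
likes U likes U S likes U => likes likes likes U S likes U   [U → likes]
likes likes likes U S likes U => likes likes likes S fish S likes U   [U → S fish]
likes likes likes S fish S likes U => likes likes likes likes small west fish S likes U   [S → likes small west]
likes likes likes likes small west fish S likes U => likes likes likes likes small west fish load load likes U   [S → load load]
likes likes likes likes small west fish load load likes U => likes likes likes likes small west fish load load likes likes   [U → likes]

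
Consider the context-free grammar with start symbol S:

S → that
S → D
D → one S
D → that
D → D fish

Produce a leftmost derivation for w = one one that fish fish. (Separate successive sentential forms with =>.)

S => D   [S → D]
D => one S   [D → one S]
one S => one D   [S → D]
one D => one D fish   [D → D fish]
one D fish => one D fish fish   [D → D fish]
one D fish fish => one one S fish fish   [D → one S]
one one S fish fish => one one D fish fish   [S → D]
one one D fish fish => one one that fish fish   [D → that]

S => D => one S => one D => one D fish => one D fish fish => one one S fish fish => one one D fish fish => one one that fish fish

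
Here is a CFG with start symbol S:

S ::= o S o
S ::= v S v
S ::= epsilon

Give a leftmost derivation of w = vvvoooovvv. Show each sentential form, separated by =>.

S => vSv => vvSvv => vvvSvvv => vvvoSovvv => vvvooSoovvv => vvvoooovvv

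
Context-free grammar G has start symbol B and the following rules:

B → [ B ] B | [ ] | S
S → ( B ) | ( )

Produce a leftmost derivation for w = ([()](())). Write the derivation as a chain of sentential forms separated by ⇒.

B ⇒ S   [B → S]
S ⇒ (B)   [S → ( B )]
(B) ⇒ ([B]B)   [B → [ B ] B]
([B]B) ⇒ ([S]B)   [B → S]
([S]B) ⇒ ([()]B)   [S → ( )]
([()]B) ⇒ ([()]S)   [B → S]
([()]S) ⇒ ([()](B))   [S → ( B )]
([()](B)) ⇒ ([()](S))   [B → S]
([()](S)) ⇒ ([()](()))   [S → ( )]

B⇒S⇒(B)⇒([B]B)⇒([S]B)⇒([()]B)⇒([()]S)⇒([()](B))⇒([()](S))⇒([()](()))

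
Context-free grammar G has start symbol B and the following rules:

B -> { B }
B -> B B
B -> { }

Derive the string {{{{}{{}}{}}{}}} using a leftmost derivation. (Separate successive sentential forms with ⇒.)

B⇒{B}⇒{{B}}⇒{{BB}}⇒{{{B}B}}⇒{{{BB}B}}⇒{{{BBB}B}}⇒{{{{}BB}B}}⇒{{{{}{B}B}B}}⇒{{{{}{{}}B}B}}⇒{{{{}{{}}{}}B}}⇒{{{{}{{}}{}}{}}}

B ⇒ {B}   [B -> { B }]
{B} ⇒ {{B}}   [B -> { B }]
{{B}} ⇒ {{BB}}   [B -> B B]
{{BB}} ⇒ {{{B}B}}   [B -> { B }]
{{{B}B}} ⇒ {{{BB}B}}   [B -> B B]
{{{BB}B}} ⇒ {{{BBB}B}}   [B -> B B]
{{{BBB}B}} ⇒ {{{{}BB}B}}   [B -> { }]
{{{{}BB}B}} ⇒ {{{{}{B}B}B}}   [B -> { B }]
{{{{}{B}B}B}} ⇒ {{{{}{{}}B}B}}   [B -> { }]
{{{{}{{}}B}B}} ⇒ {{{{}{{}}{}}B}}   [B -> { }]
{{{{}{{}}{}}B}} ⇒ {{{{}{{}}{}}{}}}   [B -> { }]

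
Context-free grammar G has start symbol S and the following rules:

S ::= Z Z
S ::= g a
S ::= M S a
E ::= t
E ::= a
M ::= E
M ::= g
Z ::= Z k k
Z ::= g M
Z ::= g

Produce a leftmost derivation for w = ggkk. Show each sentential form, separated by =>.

S => ZZ => gZ => gZkk => ggkk

S => ZZ   [S ::= Z Z]
ZZ => gZ   [Z ::= g]
gZ => gZkk   [Z ::= Z k k]
gZkk => ggkk   [Z ::= g]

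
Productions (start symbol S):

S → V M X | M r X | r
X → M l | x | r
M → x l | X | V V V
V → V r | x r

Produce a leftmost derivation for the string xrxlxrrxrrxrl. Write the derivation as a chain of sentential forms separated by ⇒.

S ⇒ VMX   [S → V M X]
VMX ⇒ xrMX   [V → x r]
xrMX ⇒ xrxlX   [M → x l]
xrxlX ⇒ xrxlMl   [X → M l]
xrxlMl ⇒ xrxlVVVl   [M → V V V]
xrxlVVVl ⇒ xrxlVrVVl   [V → V r]
xrxlVrVVl ⇒ xrxlxrrVVl   [V → x r]
xrxlxrrVVl ⇒ xrxlxrrVrVl   [V → V r]
xrxlxrrVrVl ⇒ xrxlxrrxrrVl   [V → x r]
xrxlxrrxrrVl ⇒ xrxlxrrxrrxrl   [V → x r]

S ⇒ VMX ⇒ xrMX ⇒ xrxlX ⇒ xrxlMl ⇒ xrxlVVVl ⇒ xrxlVrVVl ⇒ xrxlxrrVVl ⇒ xrxlxrrVrVl ⇒ xrxlxrrxrrVl ⇒ xrxlxrrxrrxrl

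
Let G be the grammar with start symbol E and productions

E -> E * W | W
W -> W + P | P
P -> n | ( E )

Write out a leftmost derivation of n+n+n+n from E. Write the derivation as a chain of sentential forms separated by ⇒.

E ⇒ W ⇒ W+P ⇒ W+P+P ⇒ W+P+P+P ⇒ P+P+P+P ⇒ n+P+P+P ⇒ n+n+P+P ⇒ n+n+n+P ⇒ n+n+n+n

E ⇒ W   [E -> W]
W ⇒ W+P   [W -> W + P]
W+P ⇒ W+P+P   [W -> W + P]
W+P+P ⇒ W+P+P+P   [W -> W + P]
W+P+P+P ⇒ P+P+P+P   [W -> P]
P+P+P+P ⇒ n+P+P+P   [P -> n]
n+P+P+P ⇒ n+n+P+P   [P -> n]
n+n+P+P ⇒ n+n+n+P   [P -> n]
n+n+n+P ⇒ n+n+n+n   [P -> n]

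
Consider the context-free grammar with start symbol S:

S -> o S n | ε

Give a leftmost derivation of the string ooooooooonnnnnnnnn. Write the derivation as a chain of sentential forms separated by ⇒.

S ⇒ oSn ⇒ ooSnn ⇒ oooSnnn ⇒ ooooSnnnn ⇒ oooooSnnnnn ⇒ ooooooSnnnnnn ⇒ oooooooSnnnnnnn ⇒ ooooooooSnnnnnnnn ⇒ oooooooooSnnnnnnnnn ⇒ ooooooooonnnnnnnnn

S ⇒ oSn   [S -> o S n]
oSn ⇒ ooSnn   [S -> o S n]
ooSnn ⇒ oooSnnn   [S -> o S n]
oooSnnn ⇒ ooooSnnnn   [S -> o S n]
ooooSnnnn ⇒ oooooSnnnnn   [S -> o S n]
oooooSnnnnn ⇒ ooooooSnnnnnn   [S -> o S n]
ooooooSnnnnnn ⇒ oooooooSnnnnnnn   [S -> o S n]
oooooooSnnnnnnn ⇒ ooooooooSnnnnnnnn   [S -> o S n]
ooooooooSnnnnnnnn ⇒ oooooooooSnnnnnnnnn   [S -> o S n]
oooooooooSnnnnnnnnn ⇒ ooooooooonnnnnnnnn   [S -> ε]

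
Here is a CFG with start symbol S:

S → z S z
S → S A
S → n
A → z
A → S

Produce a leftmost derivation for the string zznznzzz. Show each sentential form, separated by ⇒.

S ⇒ zSz ⇒ zSAz ⇒ zSAAz ⇒ zSAAAz ⇒ zzSzAAAz ⇒ zznzAAAz ⇒ zznzSAAz ⇒ zznznAAz ⇒ zznznzAz ⇒ zznznzzz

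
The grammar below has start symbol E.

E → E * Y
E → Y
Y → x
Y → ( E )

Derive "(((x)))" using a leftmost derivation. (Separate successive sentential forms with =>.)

E=>Y=>(E)=>(Y)=>((E))=>((Y))=>(((E)))=>(((Y)))=>(((x)))

E => Y   [E → Y]
Y => (E)   [Y → ( E )]
(E) => (Y)   [E → Y]
(Y) => ((E))   [Y → ( E )]
((E)) => ((Y))   [E → Y]
((Y)) => (((E)))   [Y → ( E )]
(((E))) => (((Y)))   [E → Y]
(((Y))) => (((x)))   [Y → x]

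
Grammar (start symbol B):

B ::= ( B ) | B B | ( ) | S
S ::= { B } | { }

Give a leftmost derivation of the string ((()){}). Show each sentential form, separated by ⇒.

B ⇒ (B) ⇒ (BB) ⇒ ((B)B) ⇒ ((())B) ⇒ ((())S) ⇒ ((()){})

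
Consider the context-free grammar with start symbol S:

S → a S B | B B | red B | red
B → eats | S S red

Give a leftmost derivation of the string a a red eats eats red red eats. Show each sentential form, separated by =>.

S => B B => S S red B => a S B S red B => a a S B B S red B => a a red B B S red B => a a red eats B S red B => a a red eats eats S red B => a a red eats eats red red B => a a red eats eats red red eats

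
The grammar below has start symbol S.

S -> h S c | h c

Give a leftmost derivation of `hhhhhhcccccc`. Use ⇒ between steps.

S⇒hSc⇒hhScc⇒hhhSccc⇒hhhhScccc⇒hhhhhSccccc⇒hhhhhhcccccc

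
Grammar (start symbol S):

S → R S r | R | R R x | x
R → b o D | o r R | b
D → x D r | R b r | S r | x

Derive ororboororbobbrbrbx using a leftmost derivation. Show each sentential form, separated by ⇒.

S ⇒ RRx   [S → R R x]
RRx ⇒ orRRx   [R → o r R]
orRRx ⇒ ororRRx   [R → o r R]
ororRRx ⇒ ororboDRx   [R → b o D]
ororboDRx ⇒ ororboRbrRx   [D → R b r]
ororboRbrRx ⇒ ororboorRbrRx   [R → o r R]
ororboorRbrRx ⇒ ororboororRbrRx   [R → o r R]
ororboororRbrRx ⇒ ororboororboDbrRx   [R → b o D]
ororboororboDbrRx ⇒ ororboororboRbrbrRx   [D → R b r]
ororboororboRbrbrRx ⇒ ororboororbobbrbrRx   [R → b]
ororboororbobbrbrRx ⇒ ororboororbobbrbrbx   [R → b]

S ⇒ RRx ⇒ orRRx ⇒ ororRRx ⇒ ororboDRx ⇒ ororboRbrRx ⇒ ororboorRbrRx ⇒ ororboororRbrRx ⇒ ororboororboDbrRx ⇒ ororboororboRbrbrRx ⇒ ororboororbobbrbrRx ⇒ ororboororbobbrbrbx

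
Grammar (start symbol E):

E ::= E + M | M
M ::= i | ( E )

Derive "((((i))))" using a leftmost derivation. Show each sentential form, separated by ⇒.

E ⇒ M ⇒ (E) ⇒ (M) ⇒ ((E)) ⇒ ((M)) ⇒ (((E))) ⇒ (((M))) ⇒ ((((E)))) ⇒ ((((M)))) ⇒ ((((i))))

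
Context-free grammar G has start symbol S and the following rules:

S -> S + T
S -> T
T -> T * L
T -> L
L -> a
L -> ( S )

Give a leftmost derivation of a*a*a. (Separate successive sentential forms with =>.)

S => T   [S -> T]
T => T*L   [T -> T * L]
T*L => T*L*L   [T -> T * L]
T*L*L => L*L*L   [T -> L]
L*L*L => a*L*L   [L -> a]
a*L*L => a*a*L   [L -> a]
a*a*L => a*a*a   [L -> a]

S => T => T*L => T*L*L => L*L*L => a*L*L => a*a*L => a*a*a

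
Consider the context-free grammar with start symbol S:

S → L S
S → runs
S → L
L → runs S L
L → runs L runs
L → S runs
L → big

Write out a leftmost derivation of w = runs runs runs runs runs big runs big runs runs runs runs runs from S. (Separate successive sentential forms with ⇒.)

S ⇒ L S ⇒ runs L runs S ⇒ runs S runs runs S ⇒ runs L S runs runs S ⇒ runs runs L runs S runs runs S ⇒ runs runs runs S L runs S runs runs S ⇒ runs runs runs L S L runs S runs runs S ⇒ runs runs runs runs S L S L runs S runs runs S ⇒ runs runs runs runs runs L S L runs S runs runs S ⇒ runs runs runs runs runs big S L runs S runs runs S ⇒ runs runs runs runs runs big runs L runs S runs runs S ⇒ runs runs runs runs runs big runs big runs S runs runs S ⇒ runs runs runs runs runs big runs big runs runs runs runs S ⇒ runs runs runs runs runs big runs big runs runs runs runs runs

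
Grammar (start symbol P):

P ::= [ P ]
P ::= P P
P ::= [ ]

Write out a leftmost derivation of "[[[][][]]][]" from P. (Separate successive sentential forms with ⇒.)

P ⇒ PP ⇒ [P]P ⇒ [[P]]P ⇒ [[PP]]P ⇒ [[PPP]]P ⇒ [[[]PP]]P ⇒ [[[][]P]]P ⇒ [[[][][]]]P ⇒ [[[][][]]][]

P ⇒ PP   [P ::= P P]
PP ⇒ [P]P   [P ::= [ P ]]
[P]P ⇒ [[P]]P   [P ::= [ P ]]
[[P]]P ⇒ [[PP]]P   [P ::= P P]
[[PP]]P ⇒ [[PPP]]P   [P ::= P P]
[[PPP]]P ⇒ [[[]PP]]P   [P ::= [ ]]
[[[]PP]]P ⇒ [[[][]P]]P   [P ::= [ ]]
[[[][]P]]P ⇒ [[[][][]]]P   [P ::= [ ]]
[[[][][]]]P ⇒ [[[][][]]][]   [P ::= [ ]]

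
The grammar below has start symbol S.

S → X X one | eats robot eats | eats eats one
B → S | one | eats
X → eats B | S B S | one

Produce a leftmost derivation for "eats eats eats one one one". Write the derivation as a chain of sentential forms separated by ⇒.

S ⇒ X X one   [S → X X one]
X X one ⇒ eats B X one   [X → eats B]
eats B X one ⇒ eats S X one   [B → S]
eats S X one ⇒ eats eats eats one X one   [S → eats eats one]
eats eats eats one X one ⇒ eats eats eats one one one   [X → one]

S ⇒ X X one ⇒ eats B X one ⇒ eats S X one ⇒ eats eats eats one X one ⇒ eats eats eats one one one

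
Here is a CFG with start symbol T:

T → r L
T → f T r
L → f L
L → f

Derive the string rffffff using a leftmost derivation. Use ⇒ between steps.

T ⇒ rL   [T → r L]
rL ⇒ rfL   [L → f L]
rfL ⇒ rffL   [L → f L]
rffL ⇒ rfffL   [L → f L]
rfffL ⇒ rffffL   [L → f L]
rffffL ⇒ rfffffL   [L → f L]
rfffffL ⇒ rffffff   [L → f]

T ⇒ rL ⇒ rfL ⇒ rffL ⇒ rfffL ⇒ rffffL ⇒ rfffffL ⇒ rffffff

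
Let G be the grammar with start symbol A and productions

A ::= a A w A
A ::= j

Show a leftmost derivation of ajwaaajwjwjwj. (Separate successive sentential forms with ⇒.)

A ⇒ aAwA   [A ::= a A w A]
aAwA ⇒ ajwA   [A ::= j]
ajwA ⇒ ajwaAwA   [A ::= a A w A]
ajwaAwA ⇒ ajwaaAwAwA   [A ::= a A w A]
ajwaaAwAwA ⇒ ajwaaaAwAwAwA   [A ::= a A w A]
ajwaaaAwAwAwA ⇒ ajwaaajwAwAwA   [A ::= j]
ajwaaajwAwAwA ⇒ ajwaaajwjwAwA   [A ::= j]
ajwaaajwjwAwA ⇒ ajwaaajwjwjwA   [A ::= j]
ajwaaajwjwjwA ⇒ ajwaaajwjwjwj   [A ::= j]

A ⇒ aAwA ⇒ ajwA ⇒ ajwaAwA ⇒ ajwaaAwAwA ⇒ ajwaaaAwAwAwA ⇒ ajwaaajwAwAwA ⇒ ajwaaajwjwAwA ⇒ ajwaaajwjwjwA ⇒ ajwaaajwjwjwj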